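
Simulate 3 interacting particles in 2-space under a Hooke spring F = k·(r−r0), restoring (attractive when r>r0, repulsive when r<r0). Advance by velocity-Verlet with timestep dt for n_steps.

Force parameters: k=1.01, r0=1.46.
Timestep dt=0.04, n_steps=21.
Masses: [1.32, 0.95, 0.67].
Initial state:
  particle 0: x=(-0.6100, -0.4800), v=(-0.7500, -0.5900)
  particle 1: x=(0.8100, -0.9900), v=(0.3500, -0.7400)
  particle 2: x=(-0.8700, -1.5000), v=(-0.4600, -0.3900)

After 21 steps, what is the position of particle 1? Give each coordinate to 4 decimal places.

(0.8338, -1.6115)

step 0: x0=(-0.6100, -0.4800) x1=(0.8100, -0.9900) x2=(-0.8700, -1.5000)
step 1: x0=(-0.6399, -0.5034) x1=(0.8237, -1.0197) x2=(-0.8882, -1.5160)
step 2: x0=(-0.6696, -0.5263) x1=(0.8368, -1.0494) x2=(-0.9059, -1.5327)
step 3: x0=(-0.6990, -0.5487) x1=(0.8490, -1.0793) x2=(-0.9230, -1.5502)
step 4: x0=(-0.7281, -0.5707) x1=(0.8604, -1.1092) x2=(-0.9394, -1.5685)
step 5: x0=(-0.7568, -0.5923) x1=(0.8707, -1.1391) x2=(-0.9552, -1.5876)
step 6: x0=(-0.7851, -0.6134) x1=(0.8800, -1.1691) x2=(-0.9701, -1.6075)
step 7: x0=(-0.8130, -0.6341) x1=(0.8880, -1.1991) x2=(-0.9843, -1.6283)
step 8: x0=(-0.8404, -0.6544) x1=(0.8948, -1.2291) x2=(-0.9975, -1.6498)
step 9: x0=(-0.8673, -0.6743) x1=(0.9001, -1.2591) x2=(-1.0098, -1.6722)
step 10: x0=(-0.8936, -0.6938) x1=(0.9040, -1.2890) x2=(-1.0210, -1.6954)
step 11: x0=(-0.9194, -0.7129) x1=(0.9063, -1.3189) x2=(-1.0313, -1.7194)
step 12: x0=(-0.9445, -0.7317) x1=(0.9071, -1.3487) x2=(-1.0404, -1.7443)
step 13: x0=(-0.9691, -0.7501) x1=(0.9061, -1.3785) x2=(-1.0483, -1.7700)
step 14: x0=(-0.9930, -0.7681) x1=(0.9034, -1.4081) x2=(-1.0551, -1.7964)
step 15: x0=(-1.0162, -0.7859) x1=(0.8990, -1.4376) x2=(-1.0607, -1.8237)
step 16: x0=(-1.0388, -0.8033) x1=(0.8927, -1.4670) x2=(-1.0650, -1.8517)
step 17: x0=(-1.0607, -0.8205) x1=(0.8847, -1.4962) x2=(-1.0681, -1.8804)
step 18: x0=(-1.0819, -0.8375) x1=(0.8748, -1.5253) x2=(-1.0700, -1.9099)
step 19: x0=(-1.1023, -0.8542) x1=(0.8630, -1.5542) x2=(-1.0706, -1.9401)
step 20: x0=(-1.1221, -0.8707) x1=(0.8493, -1.5829) x2=(-1.0699, -1.9709)
step 21: x0=(-1.1412, -0.8870) x1=(0.8338, -1.6115) x2=(-1.0681, -2.0023)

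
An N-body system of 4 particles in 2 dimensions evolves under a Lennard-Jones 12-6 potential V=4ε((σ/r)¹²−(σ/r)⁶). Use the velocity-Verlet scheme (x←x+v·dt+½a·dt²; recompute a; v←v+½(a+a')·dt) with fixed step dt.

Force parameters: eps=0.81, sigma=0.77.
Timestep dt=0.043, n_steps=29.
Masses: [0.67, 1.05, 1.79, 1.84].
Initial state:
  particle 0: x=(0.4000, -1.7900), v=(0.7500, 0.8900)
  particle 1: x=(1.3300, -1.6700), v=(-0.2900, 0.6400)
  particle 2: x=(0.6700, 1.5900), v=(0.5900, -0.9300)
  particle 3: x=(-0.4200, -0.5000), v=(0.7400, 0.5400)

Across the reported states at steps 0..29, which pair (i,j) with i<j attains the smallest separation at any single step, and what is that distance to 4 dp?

pair (0,1), distance 0.7648

step 0: x0=(0.4000, -1.7900) x1=(1.3300, -1.6700) x2=(0.6700, 1.5900) x3=(-0.4200, -0.5000)
step 1: x0=(0.4355, -1.7511) x1=(1.3154, -1.6427) x2=(0.6954, 1.5500) x3=(-0.3881, -0.4769)
step 2: x0=(0.4743, -1.7112) x1=(1.2984, -1.6158) x2=(0.7207, 1.5100) x3=(-0.3561, -0.4539)
step 3: x0=(0.5013, -1.6721) x1=(1.2886, -1.5879) x2=(0.7461, 1.4700) x3=(-0.3239, -0.4312)
step 4: x0=(0.4886, -1.6367) x1=(1.3040, -1.5573) x2=(0.7714, 1.4299) x3=(-0.2916, -0.4086)
step 5: x0=(0.4584, -1.6023) x1=(1.3301, -1.5256) x2=(0.7968, 1.3899) x3=(-0.2590, -0.3863)
step 6: x0=(0.4298, -1.5669) x1=(1.3549, -1.4940) x2=(0.8221, 1.3498) x3=(-0.2263, -0.3643)
step 7: x0=(0.4072, -1.5299) x1=(1.3755, -1.4626) x2=(0.8474, 1.3097) x3=(-0.1932, -0.3426)
step 8: x0=(0.3908, -1.4912) x1=(1.3916, -1.4316) x2=(0.8727, 1.2695) x3=(-0.1600, -0.3214)
step 9: x0=(0.3802, -1.4506) x1=(1.4035, -1.4007) x2=(0.8979, 1.2293) x3=(-0.1263, -0.3007)
step 10: x0=(0.3748, -1.4079) x1=(1.4115, -1.3699) x2=(0.9232, 1.1890) x3=(-0.0924, -0.2807)
step 11: x0=(0.3743, -1.3627) x1=(1.4158, -1.3393) x2=(0.9484, 1.1487) x3=(-0.0580, -0.2615)
step 12: x0=(0.3783, -1.3146) x1=(1.4163, -1.3086) x2=(0.9735, 1.1083) x3=(-0.0231, -0.2433)
step 13: x0=(0.3868, -1.2631) x1=(1.4131, -1.2779) x2=(0.9986, 1.0678) x3=(0.0124, -0.2262)
step 14: x0=(0.3999, -1.2077) x1=(1.4060, -1.2470) x2=(1.0236, 1.0271) x3=(0.0485, -0.2105)
step 15: x0=(0.4175, -1.1474) x1=(1.3947, -1.2158) x2=(1.0484, 0.9863) x3=(0.0855, -0.1966)
step 16: x0=(0.4399, -1.0815) x1=(1.3788, -1.1842) x2=(1.0732, 0.9454) x3=(0.1234, -0.1848)
step 17: x0=(0.4669, -1.0098) x1=(1.3584, -1.1519) x2=(1.0978, 0.9041) x3=(0.1625, -0.1752)
step 18: x0=(0.4977, -0.9352) x1=(1.3344, -1.1188) x2=(1.1221, 0.8626) x3=(0.2024, -0.1669)
step 19: x0=(0.5321, -0.8740) x1=(1.3112, -1.0857) x2=(1.1462, 0.8207) x3=(0.2408, -0.1534)
step 20: x0=(0.5640, -0.8598) x1=(1.3031, -1.0563) x2=(1.1699, 0.7783) x3=(0.2719, -0.1201)
step 21: x0=(0.5326, -0.8586) x1=(1.3433, -1.0393) x2=(1.1931, 0.7352) x3=(0.2989, -0.0744)
step 22: x0=(0.4956, -0.8717) x1=(1.3900, -1.0234) x2=(1.2155, 0.6914) x3=(0.3251, -0.0221)
step 23: x0=(0.4642, -0.8850) x1=(1.4328, -1.0064) x2=(1.2368, 0.6465) x3=(0.3525, 0.0306)
step 24: x0=(0.4388, -0.8927) x1=(1.4710, -0.9883) x2=(1.2566, 0.6004) x3=(0.3818, 0.0819)
step 25: x0=(0.4190, -0.8938) x1=(1.5052, -0.9695) x2=(1.2744, 0.5529) x3=(0.4133, 0.1318)
step 26: x0=(0.4038, -0.8890) x1=(1.5362, -0.9498) x2=(1.2898, 0.5039) x3=(0.4473, 0.1804)
step 27: x0=(0.3928, -0.8790) x1=(1.5645, -0.9294) x2=(1.3034, 0.4539) x3=(0.4831, 0.2277)
step 28: x0=(0.3854, -0.8648) x1=(1.5905, -0.9081) x2=(1.3182, 0.4037) x3=(0.5176, 0.2731)
step 29: x0=(0.3813, -0.8467) x1=(1.6146, -0.8856) x2=(1.3413, 0.3543) x3=(0.5441, 0.3158)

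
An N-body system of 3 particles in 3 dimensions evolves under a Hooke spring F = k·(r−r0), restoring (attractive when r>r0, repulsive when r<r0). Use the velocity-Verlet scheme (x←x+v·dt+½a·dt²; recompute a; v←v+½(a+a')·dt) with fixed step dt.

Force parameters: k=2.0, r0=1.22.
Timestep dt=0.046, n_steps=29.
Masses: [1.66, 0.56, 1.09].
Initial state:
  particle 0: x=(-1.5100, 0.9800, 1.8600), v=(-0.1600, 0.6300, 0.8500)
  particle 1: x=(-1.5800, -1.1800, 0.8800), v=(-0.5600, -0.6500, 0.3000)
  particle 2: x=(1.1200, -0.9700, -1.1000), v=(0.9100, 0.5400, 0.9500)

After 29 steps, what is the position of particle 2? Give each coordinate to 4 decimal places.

step 0: x0=(-1.5100, 0.9800, 1.8600) x1=(-1.5800, -1.1800, 0.8800) x2=(1.1200, -0.9700, -1.1000)
step 1: x0=(-1.5150, 1.0058, 1.8958) x1=(-1.5991, -1.2054, 0.8908) x2=(1.1548, -0.9427, -1.0497)
step 2: x0=(-1.5151, 1.0253, 1.9248) x1=(-1.6047, -1.2213, 0.8961) x2=(1.1753, -0.9105, -0.9863)
step 3: x0=(-1.5104, 1.0382, 1.9472) x1=(-1.5964, -1.2270, 0.8962) x2=(1.1814, -0.8737, -0.9101)
step 4: x0=(-1.5009, 1.0447, 1.9629) x1=(-1.5746, -1.2223, 0.8917) x2=(1.1730, -0.8324, -0.8214)
step 5: x0=(-1.4866, 1.0448, 1.9721) x1=(-1.5394, -1.2069, 0.8833) x2=(1.1506, -0.7869, -0.7208)
step 6: x0=(-1.4676, 1.0387, 1.9751) x1=(-1.4916, -1.1809, 0.8716) x2=(1.1145, -0.7373, -0.6090)
step 7: x0=(-1.4440, 1.0265, 1.9720) x1=(-1.4319, -1.1444, 0.8575) x2=(1.0653, -0.6839, -0.4867)
step 8: x0=(-1.4160, 1.0086, 1.9632) x1=(-1.3614, -1.0976, 0.8418) x2=(1.0039, -0.6269, -0.3549)
step 9: x0=(-1.3838, 0.9852, 1.9490) x1=(-1.2813, -1.0411, 0.8253) x2=(0.9311, -0.5667, -0.2144)
step 10: x0=(-1.3476, 0.9567, 1.9299) x1=(-1.1931, -0.9756, 0.8088) x2=(0.8481, -0.5035, -0.0664)
step 11: x0=(-1.3077, 0.9237, 1.9062) x1=(-1.0983, -0.9017, 0.7930) x2=(0.7560, -0.4375, 0.0880)
step 12: x0=(-1.2644, 0.8866, 1.8785) x1=(-0.9985, -0.8205, 0.7788) x2=(0.6562, -0.3691, 0.2478)
step 13: x0=(-1.2180, 0.8459, 1.8473) x1=(-0.8955, -0.7329, 0.7667) x2=(0.5501, -0.2985, 0.4119)
step 14: x0=(-1.1690, 0.8022, 1.8132) x1=(-0.7911, -0.6403, 0.7570) x2=(0.4392, -0.2260, 0.5791)
step 15: x0=(-1.1178, 0.7561, 1.7768) x1=(-0.6870, -0.5438, 0.7499) x2=(0.3251, -0.1517, 0.7487)
step 16: x0=(-1.0648, 0.7081, 1.7386) x1=(-0.5848, -0.4448, 0.7450) x2=(0.2094, -0.0758, 0.9197)
step 17: x0=(-1.0106, 0.6588, 1.6991) x1=(-0.4856, -0.3448, 0.7413) x2=(0.0933, 0.0014, 1.0919)
step 18: x0=(-0.9558, 0.6089, 1.6591) x1=(-0.3898, -0.2450, 0.7374) x2=(-0.0220, 0.0799, 1.2653)
step 19: x0=(-0.9010, 0.5588, 1.6188) x1=(-0.2965, -0.1462, 0.7315) x2=(-0.1360, 0.1590, 1.4400)
step 20: x0=(-0.8468, 0.5090, 1.5786) x1=(-0.2040, -0.0484, 0.7230) x2=(-0.2486, 0.2382, 1.6159)
step 21: x0=(-0.7940, 0.4598, 1.5383) x1=(-0.1113, 0.0487, 0.7124) x2=(-0.3593, 0.3169, 1.7930)
step 22: x0=(-0.7427, 0.4112, 1.4973) x1=(-0.0182, 0.1454, 0.7009) x2=(-0.4677, 0.3948, 1.9717)
step 23: x0=(-0.6925, 0.3626, 1.4551) x1=(0.0751, 0.2422, 0.6898) x2=(-0.5747, 0.4726, 2.1522)
step 24: x0=(-0.6427, 0.3140, 1.4118) x1=(0.1678, 0.3393, 0.6807) x2=(-0.6808, 0.5505, 2.3331)
step 25: x0=(-0.5932, 0.2651, 1.3680) x1=(0.2591, 0.4370, 0.6753) x2=(-0.7857, 0.6284, 2.5128)
step 26: x0=(-0.5439, 0.2162, 1.3245) x1=(0.3476, 0.5354, 0.6754) x2=(-0.8889, 0.7059, 2.6895)
step 27: x0=(-0.4948, 0.1675, 1.2816) x1=(0.4320, 0.6346, 0.6824) x2=(-0.9895, 0.7828, 2.8614)
step 28: x0=(-0.4462, 0.1192, 1.2401) x1=(0.5109, 0.7344, 0.6982) x2=(-1.0866, 0.8586, 3.0269)
step 29: x0=(-0.3982, 0.0717, 1.2003) x1=(0.5826, 0.8346, 0.7241) x2=(-1.1792, 0.9330, 3.1846)

(-1.1792, 0.9330, 3.1846)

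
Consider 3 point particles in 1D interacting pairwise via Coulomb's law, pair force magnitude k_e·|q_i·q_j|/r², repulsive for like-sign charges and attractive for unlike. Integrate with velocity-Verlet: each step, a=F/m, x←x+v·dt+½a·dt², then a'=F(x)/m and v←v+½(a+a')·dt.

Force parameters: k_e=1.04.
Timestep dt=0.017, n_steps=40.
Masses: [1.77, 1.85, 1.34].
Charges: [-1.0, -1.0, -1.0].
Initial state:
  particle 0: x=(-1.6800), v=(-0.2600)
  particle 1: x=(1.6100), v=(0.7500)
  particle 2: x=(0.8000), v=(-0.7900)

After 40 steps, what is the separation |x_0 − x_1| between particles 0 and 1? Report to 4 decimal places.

step 0: x0=(-1.6800) x1=(1.6100) x2=(0.8000)
step 1: x0=(-1.6844) x1=(1.6229) x2=(0.7864)
step 2: x0=(-1.6889) x1=(1.6360) x2=(0.7726)
step 3: x0=(-1.6935) x1=(1.6494) x2=(0.7584)
step 4: x0=(-1.6980) x1=(1.6630) x2=(0.7440)
step 5: x0=(-1.7026) x1=(1.6767) x2=(0.7294)
step 6: x0=(-1.7073) x1=(1.6907) x2=(0.7146)
step 7: x0=(-1.7120) x1=(1.7049) x2=(0.6996)
step 8: x0=(-1.7167) x1=(1.7192) x2=(0.6844)
step 9: x0=(-1.7215) x1=(1.7337) x2=(0.6690)
step 10: x0=(-1.7264) x1=(1.7484) x2=(0.6535)
step 11: x0=(-1.7313) x1=(1.7632) x2=(0.6379)
step 12: x0=(-1.7362) x1=(1.7782) x2=(0.6220)
step 13: x0=(-1.7411) x1=(1.7933) x2=(0.6061)
step 14: x0=(-1.7462) x1=(1.8085) x2=(0.5900)
step 15: x0=(-1.7512) x1=(1.8238) x2=(0.5739)
step 16: x0=(-1.7563) x1=(1.8393) x2=(0.5576)
step 17: x0=(-1.7615) x1=(1.8548) x2=(0.5413)
step 18: x0=(-1.7666) x1=(1.8705) x2=(0.5248)
step 19: x0=(-1.7719) x1=(1.8863) x2=(0.5083)
step 20: x0=(-1.7772) x1=(1.9022) x2=(0.4917)
step 21: x0=(-1.7825) x1=(1.9181) x2=(0.4750)
step 22: x0=(-1.7879) x1=(1.9342) x2=(0.4582)
step 23: x0=(-1.7933) x1=(1.9503) x2=(0.4414)
step 24: x0=(-1.7987) x1=(1.9666) x2=(0.4246)
step 25: x0=(-1.8042) x1=(1.9829) x2=(0.4077)
step 26: x0=(-1.8098) x1=(1.9992) x2=(0.3908)
step 27: x0=(-1.8154) x1=(2.0157) x2=(0.3738)
step 28: x0=(-1.8211) x1=(2.0322) x2=(0.3567)
step 29: x0=(-1.8268) x1=(2.0488) x2=(0.3397)
step 30: x0=(-1.8325) x1=(2.0655) x2=(0.3226)
step 31: x0=(-1.8383) x1=(2.0822) x2=(0.3055)
step 32: x0=(-1.8441) x1=(2.0990) x2=(0.2884)
step 33: x0=(-1.8500) x1=(2.1159) x2=(0.2712)
step 34: x0=(-1.8560) x1=(2.1328) x2=(0.2541)
step 35: x0=(-1.8620) x1=(2.1497) x2=(0.2369)
step 36: x0=(-1.8680) x1=(2.1668) x2=(0.2197)
step 37: x0=(-1.8741) x1=(2.1838) x2=(0.2025)
step 38: x0=(-1.8802) x1=(2.2010) x2=(0.1853)
step 39: x0=(-1.8864) x1=(2.2181) x2=(0.1681)
step 40: x0=(-1.8926) x1=(2.2353) x2=(0.1509)

4.1280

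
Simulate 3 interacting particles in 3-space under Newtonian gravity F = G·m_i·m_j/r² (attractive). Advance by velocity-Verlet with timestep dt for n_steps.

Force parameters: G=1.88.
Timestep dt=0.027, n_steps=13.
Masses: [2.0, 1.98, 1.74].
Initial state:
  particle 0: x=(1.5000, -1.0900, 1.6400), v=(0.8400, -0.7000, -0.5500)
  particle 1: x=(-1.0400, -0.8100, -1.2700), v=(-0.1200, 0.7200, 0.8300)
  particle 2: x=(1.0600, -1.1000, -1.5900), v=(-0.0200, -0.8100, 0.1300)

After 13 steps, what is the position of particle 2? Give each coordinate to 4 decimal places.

step 0: x0=(1.5000, -1.0900, 1.6400) x1=(-1.0400, -0.8100, -1.2700) x2=(1.0600, -1.1000, -1.5900)
step 1: x0=(1.5226, -1.1089, 1.6250) x1=(-1.0429, -0.7906, -1.2476) x2=(1.0592, -1.1218, -1.5863)
step 2: x0=(1.5451, -1.1278, 1.6096) x1=(-1.0452, -0.7713, -1.2251) x2=(1.0578, -1.1436, -1.5823)
step 3: x0=(1.5674, -1.1466, 1.5938) x1=(-1.0469, -0.7521, -1.2025) x2=(1.0560, -1.1652, -1.5779)
step 4: x0=(1.5895, -1.1655, 1.5777) x1=(-1.0480, -0.7330, -1.1799) x2=(1.0536, -1.1867, -1.5732)
step 5: x0=(1.6115, -1.1843, 1.5613) x1=(-1.0485, -0.7141, -1.1573) x2=(1.0507, -1.2081, -1.5680)
step 6: x0=(1.6333, -1.2031, 1.5444) x1=(-1.0483, -0.6952, -1.1346) x2=(1.0473, -1.2294, -1.5626)
step 7: x0=(1.6549, -1.2219, 1.5272) x1=(-1.0476, -0.6765, -1.1119) x2=(1.0435, -1.2506, -1.5567)
step 8: x0=(1.6763, -1.2407, 1.5097) x1=(-1.0463, -0.6580, -1.0891) x2=(1.0392, -1.2716, -1.5504)
step 9: x0=(1.6976, -1.2594, 1.4917) x1=(-1.0443, -0.6396, -1.0664) x2=(1.0344, -1.2924, -1.5438)
step 10: x0=(1.7187, -1.2781, 1.4734) x1=(-1.0418, -0.6215, -1.0436) x2=(1.0292, -1.3131, -1.5368)
step 11: x0=(1.7395, -1.2968, 1.4548) x1=(-1.0388, -0.6034, -1.0207) x2=(1.0235, -1.3336, -1.5293)
step 12: x0=(1.7602, -1.3154, 1.4357) x1=(-1.0351, -0.5856, -0.9979) x2=(1.0174, -1.3539, -1.5215)
step 13: x0=(1.7807, -1.3340, 1.4163) x1=(-1.0309, -0.5680, -0.9751) x2=(1.0109, -1.3741, -1.5133)

(1.0109, -1.3741, -1.5133)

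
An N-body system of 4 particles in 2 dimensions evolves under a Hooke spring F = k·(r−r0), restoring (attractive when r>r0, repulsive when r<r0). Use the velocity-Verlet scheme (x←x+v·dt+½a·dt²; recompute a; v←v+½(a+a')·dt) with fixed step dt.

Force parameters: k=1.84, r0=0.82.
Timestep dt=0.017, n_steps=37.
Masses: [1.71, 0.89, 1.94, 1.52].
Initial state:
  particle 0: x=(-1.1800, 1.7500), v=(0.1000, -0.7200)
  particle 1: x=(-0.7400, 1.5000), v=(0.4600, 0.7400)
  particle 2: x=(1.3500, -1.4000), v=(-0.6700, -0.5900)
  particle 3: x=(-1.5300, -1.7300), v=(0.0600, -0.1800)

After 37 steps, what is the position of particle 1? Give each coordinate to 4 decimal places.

step 0: x0=(-1.1800, 1.7500) x1=(-0.7400, 1.5000) x2=(1.3500, -1.4000) x3=(-1.5300, -1.7300)
step 1: x0=(-1.1781, 1.7370) x1=(-0.7318, 1.5111) x2=(1.3378, -1.4094) x3=(-1.5285, -1.7321)
step 2: x0=(-1.1757, 1.7224) x1=(-0.7228, 1.5194) x2=(1.3241, -1.4176) x3=(-1.5259, -1.7324)
step 3: x0=(-1.1729, 1.7063) x1=(-0.7131, 1.5247) x2=(1.3089, -1.4245) x3=(-1.5223, -1.7308)
step 4: x0=(-1.1696, 1.6886) x1=(-0.7026, 1.5272) x2=(1.2921, -1.4302) x3=(-1.5178, -1.7273)
step 5: x0=(-1.1659, 1.6693) x1=(-0.6914, 1.5267) x2=(1.2738, -1.4346) x3=(-1.5122, -1.7220)
step 6: x0=(-1.1618, 1.6486) x1=(-0.6795, 1.5234) x2=(1.2540, -1.4378) x3=(-1.5056, -1.7149)
step 7: x0=(-1.1573, 1.6263) x1=(-0.6669, 1.5172) x2=(1.2328, -1.4398) x3=(-1.4980, -1.7060)
step 8: x0=(-1.1523, 1.6025) x1=(-0.6536, 1.5082) x2=(1.2101, -1.4405) x3=(-1.4894, -1.6952)
step 9: x0=(-1.1470, 1.5772) x1=(-0.6396, 1.4963) x2=(1.1861, -1.4400) x3=(-1.4799, -1.6827)
step 10: x0=(-1.1413, 1.5504) x1=(-0.6250, 1.4816) x2=(1.1606, -1.4383) x3=(-1.4694, -1.6685)
step 11: x0=(-1.1351, 1.5221) x1=(-0.6098, 1.4642) x2=(1.1338, -1.4354) x3=(-1.4580, -1.6525)
step 12: x0=(-1.1286, 1.4924) x1=(-0.5940, 1.4441) x2=(1.1056, -1.4312) x3=(-1.4457, -1.6348)
step 13: x0=(-1.1217, 1.4613) x1=(-0.5776, 1.4213) x2=(1.0761, -1.4259) x3=(-1.4324, -1.6155)
step 14: x0=(-1.1144, 1.4288) x1=(-0.5607, 1.3958) x2=(1.0454, -1.4195) x3=(-1.4183, -1.5945)
step 15: x0=(-1.1068, 1.3949) x1=(-0.5434, 1.3678) x2=(1.0134, -1.4119) x3=(-1.4032, -1.5720)
step 16: x0=(-1.0988, 1.3597) x1=(-0.5255, 1.3372) x2=(0.9802, -1.4031) x3=(-1.3874, -1.5479)
step 17: x0=(-1.0905, 1.3232) x1=(-0.5072, 1.3042) x2=(0.9459, -1.3933) x3=(-1.3707, -1.5223)
step 18: x0=(-1.0818, 1.2855) x1=(-0.4885, 1.2688) x2=(0.9104, -1.3823) x3=(-1.3531, -1.4953)
step 19: x0=(-1.0727, 1.2465) x1=(-0.4695, 1.2310) x2=(0.8738, -1.3704) x3=(-1.3348, -1.4669)
step 20: x0=(-1.0634, 1.2063) x1=(-0.4501, 1.1909) x2=(0.8362, -1.3573) x3=(-1.3157, -1.4371)
step 21: x0=(-1.0537, 1.1649) x1=(-0.4304, 1.1487) x2=(0.7976, -1.3433) x3=(-1.2959, -1.4060)
step 22: x0=(-1.0437, 1.1224) x1=(-0.4104, 1.1044) x2=(0.7581, -1.3283) x3=(-1.2754, -1.3736)
step 23: x0=(-1.0334, 1.0789) x1=(-0.3902, 1.0580) x2=(0.7176, -1.3124) x3=(-1.2542, -1.3401)
step 24: x0=(-1.0228, 1.0343) x1=(-0.3697, 1.0097) x2=(0.6762, -1.2955) x3=(-1.2323, -1.3054)
step 25: x0=(-1.0120, 0.9887) x1=(-0.3491, 0.9595) x2=(0.6340, -1.2777) x3=(-1.2098, -1.2697)
step 26: x0=(-1.0008, 0.9421) x1=(-0.3284, 0.9075) x2=(0.5911, -1.2592) x3=(-1.1867, -1.2329)
step 27: x0=(-0.9894, 0.8947) x1=(-0.3075, 0.8539) x2=(0.5474, -1.2397) x3=(-1.1630, -1.1952)
step 28: x0=(-0.9777, 0.8464) x1=(-0.2865, 0.7987) x2=(0.5030, -1.2196) x3=(-1.1388, -1.1566)
step 29: x0=(-0.9658, 0.7974) x1=(-0.2655, 0.7420) x2=(0.4580, -1.1986) x3=(-1.1141, -1.1172)
step 30: x0=(-0.9537, 0.7475) x1=(-0.2445, 0.6840) x2=(0.4124, -1.1770) x3=(-1.0889, -1.0770)
step 31: x0=(-0.9413, 0.6970) x1=(-0.2235, 0.6247) x2=(0.3663, -1.1548) x3=(-1.0632, -1.0361)
step 32: x0=(-0.9288, 0.6458) x1=(-0.2024, 0.5642) x2=(0.3197, -1.1319) x3=(-1.0372, -0.9946)
step 33: x0=(-0.9160, 0.5940) x1=(-0.1815, 0.5027) x2=(0.2726, -1.1084) x3=(-1.0108, -0.9525)
step 34: x0=(-0.9031, 0.5417) x1=(-0.1606, 0.4402) x2=(0.2252, -1.0844) x3=(-0.9841, -0.9099)
step 35: x0=(-0.8899, 0.4889) x1=(-0.1397, 0.3769) x2=(0.1774, -1.0600) x3=(-0.9571, -0.8670)
step 36: x0=(-0.8767, 0.4357) x1=(-0.1190, 0.3129) x2=(0.1293, -1.0351) x3=(-0.9298, -0.8236)
step 37: x0=(-0.8632, 0.3820) x1=(-0.0984, 0.2483) x2=(0.0810, -1.0098) x3=(-0.9023, -0.7799)

(-0.0984, 0.2483)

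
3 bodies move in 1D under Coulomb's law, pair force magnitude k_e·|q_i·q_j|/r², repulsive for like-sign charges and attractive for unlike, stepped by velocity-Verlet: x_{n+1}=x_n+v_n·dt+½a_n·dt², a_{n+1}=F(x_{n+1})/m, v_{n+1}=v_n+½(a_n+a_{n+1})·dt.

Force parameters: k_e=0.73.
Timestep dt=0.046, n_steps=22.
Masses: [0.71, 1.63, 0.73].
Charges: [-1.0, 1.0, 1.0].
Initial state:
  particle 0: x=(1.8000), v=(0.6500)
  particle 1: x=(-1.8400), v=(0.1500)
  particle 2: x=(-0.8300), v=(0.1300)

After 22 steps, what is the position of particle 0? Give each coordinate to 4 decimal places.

step 0: x0=(1.8000) x1=(-1.8400) x2=(-0.8300)
step 1: x0=(1.8297) x1=(-1.8335) x2=(-0.8228)
step 2: x0=(1.8588) x1=(-1.8279) x2=(-0.8133)
step 3: x0=(1.8876) x1=(-1.8232) x2=(-0.8014)
step 4: x0=(1.9158) x1=(-1.8192) x2=(-0.7872)
step 5: x0=(1.9437) x1=(-1.8161) x2=(-0.7707)
step 6: x0=(1.9710) x1=(-1.8138) x2=(-0.7520)
step 7: x0=(1.9979) x1=(-1.8123) x2=(-0.7311)
step 8: x0=(2.0244) x1=(-1.8115) x2=(-0.7081)
step 9: x0=(2.0504) x1=(-1.8114) x2=(-0.6831)
step 10: x0=(2.0760) x1=(-1.8121) x2=(-0.6562)
step 11: x0=(2.1012) x1=(-1.8133) x2=(-0.6274)
step 12: x0=(2.1259) x1=(-1.8152) x2=(-0.5968)
step 13: x0=(2.1502) x1=(-1.8176) x2=(-0.5645)
step 14: x0=(2.1741) x1=(-1.8206) x2=(-0.5306)
step 15: x0=(2.1975) x1=(-1.8241) x2=(-0.4951)
step 16: x0=(2.2205) x1=(-1.8281) x2=(-0.4581)
step 17: x0=(2.2431) x1=(-1.8325) x2=(-0.4197)
step 18: x0=(2.2652) x1=(-1.8374) x2=(-0.3799)
step 19: x0=(2.2869) x1=(-1.8426) x2=(-0.3388)
step 20: x0=(2.3081) x1=(-1.8482) x2=(-0.2965)
step 21: x0=(2.3289) x1=(-1.8541) x2=(-0.2530)
step 22: x0=(2.3492) x1=(-1.8604) x2=(-0.2084)

(2.3492)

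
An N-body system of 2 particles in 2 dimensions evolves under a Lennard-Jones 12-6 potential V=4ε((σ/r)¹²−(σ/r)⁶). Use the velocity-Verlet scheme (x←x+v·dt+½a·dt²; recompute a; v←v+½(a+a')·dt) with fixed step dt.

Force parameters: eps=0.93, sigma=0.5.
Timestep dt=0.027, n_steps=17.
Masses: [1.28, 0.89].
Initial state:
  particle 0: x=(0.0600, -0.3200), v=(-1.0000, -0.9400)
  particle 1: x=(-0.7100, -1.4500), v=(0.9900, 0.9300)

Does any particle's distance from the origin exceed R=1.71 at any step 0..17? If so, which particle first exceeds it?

step 0: x0=(0.0600, -0.3200) x1=(-0.7100, -1.4500)
step 1: x0=(0.0330, -0.3454) x1=(-0.6833, -1.4249)
step 2: x0=(0.0060, -0.3708) x1=(-0.6565, -1.3997)
step 3: x0=(-0.0211, -0.3963) x1=(-0.6297, -1.3745)
step 4: x0=(-0.0482, -0.4218) x1=(-0.6028, -1.3492)
step 5: x0=(-0.0753, -0.4474) x1=(-0.5759, -1.3237)
step 6: x0=(-0.1026, -0.4732) x1=(-0.5488, -1.2981)
step 7: x0=(-0.1299, -0.4992) x1=(-0.5216, -1.2720)
step 8: x0=(-0.1575, -0.5257) x1=(-0.4940, -1.2453)
step 9: x0=(-0.1855, -0.5530) x1=(-0.4658, -1.2175)
step 10: x0=(-0.2141, -0.5816) x1=(-0.4368, -1.1876)
step 11: x0=(-0.2435, -0.6126) x1=(-0.4067, -1.1545)
step 12: x0=(-0.2730, -0.6440) x1=(-0.3763, -1.1207)
step 13: x0=(-0.2941, -0.6364) x1=(-0.3580, -1.1430)
step 14: x0=(-0.3131, -0.6122) x1=(-0.3428, -1.1892)
step 15: x0=(-0.3322, -0.5895) x1=(-0.3275, -1.2333)
step 16: x0=(-0.3512, -0.5692) x1=(-0.3122, -1.2739)
step 17: x0=(-0.3702, -0.5506) x1=(-0.2970, -1.3120)

no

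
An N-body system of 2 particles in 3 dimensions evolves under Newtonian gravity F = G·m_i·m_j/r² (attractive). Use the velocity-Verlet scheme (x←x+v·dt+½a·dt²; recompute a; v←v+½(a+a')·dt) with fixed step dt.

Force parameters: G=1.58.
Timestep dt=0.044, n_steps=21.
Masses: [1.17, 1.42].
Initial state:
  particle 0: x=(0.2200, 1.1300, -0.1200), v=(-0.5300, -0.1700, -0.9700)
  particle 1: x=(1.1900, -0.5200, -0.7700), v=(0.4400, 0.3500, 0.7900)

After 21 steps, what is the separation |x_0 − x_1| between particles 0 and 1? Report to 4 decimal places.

step 0: x0=(0.2200, 1.1300, -0.1200) x1=(1.1900, -0.5200, -0.7700)
step 1: x0=(0.1969, 1.1221, -0.1629) x1=(1.2091, -0.5042, -0.7351)
step 2: x0=(0.1744, 1.1133, -0.2060) x1=(1.2278, -0.4878, -0.6999)
step 3: x0=(0.1525, 1.1036, -0.2495) x1=(1.2461, -0.4705, -0.6646)
step 4: x0=(0.1312, 1.0930, -0.2931) x1=(1.2637, -0.4526, -0.6290)
step 5: x0=(0.1106, 1.0815, -0.3370) x1=(1.2809, -0.4338, -0.5932)
step 6: x0=(0.0907, 1.0691, -0.3810) x1=(1.2974, -0.4144, -0.5574)
step 7: x0=(0.0715, 1.0557, -0.4252) x1=(1.3134, -0.3941, -0.5214)
step 8: x0=(0.0531, 1.0415, -0.4694) x1=(1.3287, -0.3732, -0.4854)
step 9: x0=(0.0355, 1.0264, -0.5136) x1=(1.3434, -0.3515, -0.4494)
step 10: x0=(0.0187, 1.0104, -0.5577) x1=(1.3573, -0.3290, -0.4134)
step 11: x0=(0.0027, 0.9935, -0.6018) x1=(1.3706, -0.3059, -0.3775)
step 12: x0=(-0.0123, 0.9758, -0.6458) x1=(1.3832, -0.2821, -0.3417)
step 13: x0=(-0.0265, 0.9574, -0.6895) x1=(1.3950, -0.2577, -0.3060)
step 14: x0=(-0.0398, 0.9381, -0.7330) x1=(1.4061, -0.2326, -0.2706)
step 15: x0=(-0.0522, 0.9182, -0.7762) x1=(1.4165, -0.2069, -0.2354)
step 16: x0=(-0.0637, 0.8976, -0.8191) x1=(1.4261, -0.1807, -0.2005)
step 17: x0=(-0.0744, 0.8763, -0.8616) x1=(1.4350, -0.1539, -0.1658)
step 18: x0=(-0.0841, 0.8544, -0.9038) x1=(1.4432, -0.1267, -0.1315)
step 19: x0=(-0.0930, 0.8320, -0.9454) x1=(1.4507, -0.0990, -0.0976)
step 20: x0=(-0.1010, 0.8091, -0.9866) x1=(1.4574, -0.0709, -0.0640)
step 21: x0=(-0.1083, 0.7857, -1.0274) x1=(1.4635, -0.0423, -0.0309)

2.0369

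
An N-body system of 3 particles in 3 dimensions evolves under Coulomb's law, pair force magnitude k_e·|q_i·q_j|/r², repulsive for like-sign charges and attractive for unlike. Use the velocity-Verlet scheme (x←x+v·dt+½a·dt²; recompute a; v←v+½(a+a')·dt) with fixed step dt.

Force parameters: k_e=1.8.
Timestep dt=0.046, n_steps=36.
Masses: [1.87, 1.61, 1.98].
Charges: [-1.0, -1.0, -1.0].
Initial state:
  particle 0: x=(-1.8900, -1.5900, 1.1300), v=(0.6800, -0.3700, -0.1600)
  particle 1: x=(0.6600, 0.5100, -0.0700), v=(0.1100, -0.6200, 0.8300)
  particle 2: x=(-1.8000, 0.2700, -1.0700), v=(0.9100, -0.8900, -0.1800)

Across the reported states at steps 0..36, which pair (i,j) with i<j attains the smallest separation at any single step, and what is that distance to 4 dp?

pair (1,2), distance 2.6103

step 0: x0=(-1.8900, -1.5900, 1.1300) x1=(0.6600, 0.5100, -0.0700) x2=(-1.8000, 0.2700, -1.0700)
step 1: x0=(-1.8588, -1.6071, 1.1228) x1=(0.6653, 0.4816, -0.0318) x2=(-1.7583, 0.2291, -1.0784)
step 2: x0=(-1.8277, -1.6246, 1.1158) x1=(0.6710, 0.4533, 0.0065) x2=(-1.7168, 0.1884, -1.0871)
step 3: x0=(-1.7967, -1.6422, 1.1090) x1=(0.6772, 0.4251, 0.0448) x2=(-1.6755, 0.1477, -1.0961)
step 4: x0=(-1.7659, -1.6602, 1.1025) x1=(0.6838, 0.3971, 0.0833) x2=(-1.6345, 0.1072, -1.1054)
step 5: x0=(-1.7353, -1.6784, 1.0963) x1=(0.6909, 0.3693, 0.1218) x2=(-1.5937, 0.0668, -1.1151)
step 6: x0=(-1.7048, -1.6969, 1.0903) x1=(0.6985, 0.3417, 0.1604) x2=(-1.5532, 0.0266, -1.1250)
step 7: x0=(-1.6744, -1.7156, 1.0846) x1=(0.7065, 0.3142, 0.1992) x2=(-1.5128, -0.0136, -1.1353)
step 8: x0=(-1.6442, -1.7346, 1.0791) x1=(0.7150, 0.2869, 0.2380) x2=(-1.4728, -0.0536, -1.1459)
step 9: x0=(-1.6141, -1.7540, 1.0739) x1=(0.7239, 0.2598, 0.2770) x2=(-1.4329, -0.0936, -1.1569)
step 10: x0=(-1.5842, -1.7735, 1.0689) x1=(0.7333, 0.2329, 0.3161) x2=(-1.3932, -0.1334, -1.1682)
step 11: x0=(-1.5545, -1.7934, 1.0643) x1=(0.7432, 0.2062, 0.3554) x2=(-1.3538, -0.1731, -1.1798)
step 12: x0=(-1.5250, -1.8136, 1.0598) x1=(0.7535, 0.1797, 0.3948) x2=(-1.3145, -0.2127, -1.1919)
step 13: x0=(-1.4956, -1.8341, 1.0557) x1=(0.7642, 0.1535, 0.4343) x2=(-1.2755, -0.2522, -1.2043)
step 14: x0=(-1.4664, -1.8548, 1.0518) x1=(0.7754, 0.1274, 0.4740) x2=(-1.2367, -0.2917, -1.2171)
step 15: x0=(-1.4374, -1.8758, 1.0481) x1=(0.7870, 0.1015, 0.5139) x2=(-1.1980, -0.3310, -1.2302)
step 16: x0=(-1.4086, -1.8972, 1.0447) x1=(0.7991, 0.0759, 0.5539) x2=(-1.1595, -0.3702, -1.2438)
step 17: x0=(-1.3800, -1.9188, 1.0416) x1=(0.8116, 0.0505, 0.5941) x2=(-1.1212, -0.4093, -1.2577)
step 18: x0=(-1.3515, -1.9408, 1.0387) x1=(0.8245, 0.0253, 0.6345) x2=(-1.0830, -0.4483, -1.2720)
step 19: x0=(-1.3233, -1.9630, 1.0361) x1=(0.8378, 0.0004, 0.6751) x2=(-1.0450, -0.4872, -1.2867)
step 20: x0=(-1.2952, -1.9855, 1.0337) x1=(0.8516, -0.0243, 0.7159) x2=(-1.0072, -0.5261, -1.3018)
step 21: x0=(-1.2674, -2.0083, 1.0316) x1=(0.8657, -0.0488, 0.7568) x2=(-0.9694, -0.5648, -1.3173)
step 22: x0=(-1.2398, -2.0315, 1.0297) x1=(0.8803, -0.0730, 0.7980) x2=(-0.9319, -0.6035, -1.3332)
step 23: x0=(-1.2123, -2.0549, 1.0281) x1=(0.8952, -0.0970, 0.8393) x2=(-0.8944, -0.6421, -1.3494)
step 24: x0=(-1.1851, -2.0786, 1.0267) x1=(0.9106, -0.1207, 0.8809) x2=(-0.8571, -0.6806, -1.3661)
step 25: x0=(-1.1581, -2.1027, 1.0256) x1=(0.9263, -0.1442, 0.9226) x2=(-0.8198, -0.7190, -1.3831)
step 26: x0=(-1.1313, -2.1270, 1.0247) x1=(0.9424, -0.1674, 0.9645) x2=(-0.7827, -0.7573, -1.4006)
step 27: x0=(-1.1048, -2.1516, 1.0240) x1=(0.9588, -0.1904, 1.0067) x2=(-0.7456, -0.7956, -1.4184)
step 28: x0=(-1.0784, -2.1765, 1.0235) x1=(0.9756, -0.2131, 1.0490) x2=(-0.7087, -0.8338, -1.4366)
step 29: x0=(-1.0522, -2.2017, 1.0233) x1=(0.9928, -0.2356, 1.0916) x2=(-0.6718, -0.8719, -1.4551)
step 30: x0=(-1.0263, -2.2273, 1.0233) x1=(1.0103, -0.2578, 1.1344) x2=(-0.6350, -0.9100, -1.4741)
step 31: x0=(-1.0006, -2.2531, 1.0234) x1=(1.0281, -0.2798, 1.1773) x2=(-0.5983, -0.9479, -1.4934)
step 32: x0=(-0.9751, -2.2791, 1.0238) x1=(1.0462, -0.3015, 1.2205) x2=(-0.5616, -0.9859, -1.5130)
step 33: x0=(-0.9498, -2.3055, 1.0244) x1=(1.0647, -0.3229, 1.2639) x2=(-0.5250, -1.0237, -1.5330)
step 34: x0=(-0.9247, -2.3322, 1.0252) x1=(1.0835, -0.3442, 1.3075) x2=(-0.4884, -1.0615, -1.5534)
step 35: x0=(-0.8999, -2.3591, 1.0262) x1=(1.1026, -0.3651, 1.3513) x2=(-0.4519, -1.0992, -1.5741)
step 36: x0=(-0.8753, -2.3864, 1.0273) x1=(1.1220, -0.3858, 1.3953) x2=(-0.4155, -1.1368, -1.5952)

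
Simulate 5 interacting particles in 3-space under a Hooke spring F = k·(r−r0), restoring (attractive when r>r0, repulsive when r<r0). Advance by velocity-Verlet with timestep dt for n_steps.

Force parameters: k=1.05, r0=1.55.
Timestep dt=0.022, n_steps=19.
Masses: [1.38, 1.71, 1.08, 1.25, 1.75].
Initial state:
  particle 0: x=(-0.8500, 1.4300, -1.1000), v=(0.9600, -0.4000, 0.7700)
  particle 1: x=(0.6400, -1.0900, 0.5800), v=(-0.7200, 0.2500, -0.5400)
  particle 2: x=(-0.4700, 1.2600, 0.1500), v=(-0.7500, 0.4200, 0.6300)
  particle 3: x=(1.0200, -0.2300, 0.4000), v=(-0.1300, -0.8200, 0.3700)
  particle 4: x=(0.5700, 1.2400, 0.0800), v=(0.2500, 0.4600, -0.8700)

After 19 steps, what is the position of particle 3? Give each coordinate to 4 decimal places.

(0.9004, -0.4279, 0.4978)

step 0: x0=(-0.8500, 1.4300, -1.1000) x1=(0.6400, -1.0900, 0.5800) x2=(-0.4700, 1.2600, 0.1500) x3=(1.0200, -0.2300, 0.4000) x4=(0.5700, 1.2400, 0.0800)
step 1: x0=(-0.8285, 1.4208, -1.0828) x1=(0.6239, -1.0841, 0.5679) x2=(-0.4864, 1.2689, 0.1640) x3=(1.0169, -0.2477, 0.4080) x4=(0.5755, 1.2500, 0.0609)
step 2: x0=(-0.8064, 1.4108, -1.0650) x1=(0.6074, -1.0775, 0.5556) x2=(-0.5026, 1.2772, 0.1782) x3=(1.0134, -0.2646, 0.4156) x4=(0.5812, 1.2598, 0.0417)
step 3: x0=(-0.7837, 1.4001, -1.0467) x1=(0.5905, -1.0700, 0.5429) x2=(-0.5185, 1.2847, 0.1927) x3=(1.0095, -0.2809, 0.4228) x4=(0.5869, 1.2693, 0.0225)
step 4: x0=(-0.7603, 1.3886, -1.0279) x1=(0.5731, -1.0619, 0.5298) x2=(-0.5342, 1.2916, 0.2074) x3=(1.0052, -0.2963, 0.4297) x4=(0.5927, 1.2785, 0.0034)
step 5: x0=(-0.7364, 1.3764, -1.0086) x1=(0.5552, -1.0530, 0.5165) x2=(-0.5497, 1.2978, 0.2224) x3=(1.0005, -0.3109, 0.4363) x4=(0.5986, 1.2874, -0.0157)
step 6: x0=(-0.7119, 1.3634, -0.9889) x1=(0.5370, -1.0434, 0.5028) x2=(-0.5648, 1.3034, 0.2377) x3=(0.9954, -0.3248, 0.4425) x4=(0.6046, 1.2961, -0.0348)
step 7: x0=(-0.6870, 1.3497, -0.9687) x1=(0.5183, -1.0330, 0.4889) x2=(-0.5796, 1.3082, 0.2532) x3=(0.9899, -0.3378, 0.4484) x4=(0.6107, 1.3045, -0.0539)
step 8: x0=(-0.6615, 1.3353, -0.9482) x1=(0.4992, -1.0220, 0.4747) x2=(-0.5942, 1.3123, 0.2690) x3=(0.9841, -0.3500, 0.4540) x4=(0.6168, 1.3126, -0.0730)
step 9: x0=(-0.6355, 1.3203, -0.9273) x1=(0.4797, -1.0103, 0.4602) x2=(-0.6084, 1.3157, 0.2850) x3=(0.9779, -0.3613, 0.4593) x4=(0.6230, 1.3204, -0.0919)
step 10: x0=(-0.6092, 1.3045, -0.9061) x1=(0.4598, -0.9979, 0.4454) x2=(-0.6223, 1.3185, 0.3013) x3=(0.9714, -0.3718, 0.4643) x4=(0.6294, 1.3278, -0.1108)
step 11: x0=(-0.5824, 1.2881, -0.8846) x1=(0.4395, -0.9848, 0.4304) x2=(-0.6358, 1.3205, 0.3178) x3=(0.9646, -0.3814, 0.4690) x4=(0.6358, 1.3350, -0.1297)
step 12: x0=(-0.5552, 1.2711, -0.8629) x1=(0.4188, -0.9711, 0.4151) x2=(-0.6489, 1.3218, 0.3346) x3=(0.9574, -0.3902, 0.4734) x4=(0.6422, 1.3419, -0.1484)
step 13: x0=(-0.5277, 1.2535, -0.8408) x1=(0.3978, -0.9568, 0.3995) x2=(-0.6617, 1.3225, 0.3516) x3=(0.9500, -0.3981, 0.4775) x4=(0.6488, 1.3484, -0.1671)
step 14: x0=(-0.4999, 1.2352, -0.8186) x1=(0.3763, -0.9418, 0.3837) x2=(-0.6742, 1.3225, 0.3689) x3=(0.9423, -0.4052, 0.4814) x4=(0.6554, 1.3546, -0.1857)
step 15: x0=(-0.4718, 1.2164, -0.7961) x1=(0.3545, -0.9263, 0.3677) x2=(-0.6862, 1.3218, 0.3863) x3=(0.9344, -0.4114, 0.4851) x4=(0.6621, 1.3605, -0.2041)
step 16: x0=(-0.4435, 1.1970, -0.7735) x1=(0.3324, -0.9101, 0.3514) x2=(-0.6979, 1.3204, 0.4039) x3=(0.9262, -0.4168, 0.4886) x4=(0.6689, 1.3660, -0.2224)
step 17: x0=(-0.4149, 1.1771, -0.7507) x1=(0.3099, -0.8934, 0.3349) x2=(-0.7092, 1.3184, 0.4217) x3=(0.9178, -0.4213, 0.4918) x4=(0.6758, 1.3713, -0.2406)
step 18: x0=(-0.3861, 1.1566, -0.7278) x1=(0.2871, -0.8761, 0.3182) x2=(-0.7201, 1.3157, 0.4396) x3=(0.9092, -0.4250, 0.4949) x4=(0.6827, 1.3762, -0.2587)
step 19: x0=(-0.3572, 1.1356, -0.7047) x1=(0.2640, -0.8583, 0.3013) x2=(-0.7305, 1.3124, 0.4577) x3=(0.9004, -0.4279, 0.4978) x4=(0.6896, 1.3808, -0.2766)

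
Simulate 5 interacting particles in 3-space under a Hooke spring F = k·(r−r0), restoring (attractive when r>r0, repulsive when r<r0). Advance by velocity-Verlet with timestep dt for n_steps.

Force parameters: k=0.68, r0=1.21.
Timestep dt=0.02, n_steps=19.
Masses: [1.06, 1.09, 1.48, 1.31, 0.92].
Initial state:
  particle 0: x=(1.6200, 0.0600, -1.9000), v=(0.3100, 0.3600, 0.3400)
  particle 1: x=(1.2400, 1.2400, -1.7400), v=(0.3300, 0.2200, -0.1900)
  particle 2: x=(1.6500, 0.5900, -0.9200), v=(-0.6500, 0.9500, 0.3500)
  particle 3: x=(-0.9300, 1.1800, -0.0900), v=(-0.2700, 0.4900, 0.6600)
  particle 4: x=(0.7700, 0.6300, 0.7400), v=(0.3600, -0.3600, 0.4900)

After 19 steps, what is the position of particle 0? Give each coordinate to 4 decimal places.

(1.6402, 0.2410, -1.6516)

step 0: x0=(1.6200, 0.0600, -1.9000) x1=(1.2400, 1.2400, -1.7400) x2=(1.6500, 0.5900, -0.9200) x3=(-0.9300, 1.1800, -0.0900) x4=(0.7700, 0.6300, 0.7400)
step 1: x0=(1.6259, 0.0673, -1.8929) x1=(1.2464, 1.2444, -1.7435) x2=(1.6368, 0.6090, -0.9129) x3=(-0.9349, 1.1897, -0.0770) x4=(0.7773, 0.6228, 0.7492)
step 2: x0=(1.6313, 0.0749, -1.8851) x1=(1.2525, 1.2486, -1.7465) x2=(1.6234, 0.6281, -0.9056) x3=(-0.9387, 1.1991, -0.0645) x4=(0.7846, 0.6157, 0.7574)
step 3: x0=(1.6361, 0.0828, -1.8766) x1=(1.2581, 1.2528, -1.7489) x2=(1.6096, 0.6473, -0.8980) x3=(-0.9416, 1.2082, -0.0525) x4=(0.7921, 0.6087, 0.7644)
step 4: x0=(1.6404, 0.0909, -1.8675) x1=(1.2634, 1.2569, -1.7508) x2=(1.5955, 0.6665, -0.8902) x3=(-0.9433, 1.2172, -0.0409) x4=(0.7997, 0.6018, 0.7703)
step 5: x0=(1.6442, 0.0993, -1.8577) x1=(1.2683, 1.2609, -1.7521) x2=(1.5811, 0.6857, -0.8822) x3=(-0.9441, 1.2258, -0.0298) x4=(0.8073, 0.5949, 0.7751)
step 6: x0=(1.6474, 0.1079, -1.8472) x1=(1.2728, 1.2649, -1.7529) x2=(1.5664, 0.7050, -0.8740) x3=(-0.9438, 1.2342, -0.0192) x4=(0.8151, 0.5882, 0.7788)
step 7: x0=(1.6500, 0.1168, -1.8361) x1=(1.2770, 1.2687, -1.7531) x2=(1.5514, 0.7243, -0.8656) x3=(-0.9424, 1.2423, -0.0091) x4=(0.8229, 0.5816, 0.7814)
step 8: x0=(1.6521, 0.1259, -1.8242) x1=(1.2807, 1.2725, -1.7527) x2=(1.5361, 0.7437, -0.8569) x3=(-0.9400, 1.2501, 0.0006) x4=(0.8308, 0.5751, 0.7828)
step 9: x0=(1.6537, 0.1352, -1.8118) x1=(1.2841, 1.2762, -1.7517) x2=(1.5205, 0.7631, -0.8481) x3=(-0.9366, 1.2577, 0.0097) x4=(0.8387, 0.5688, 0.7832)
step 10: x0=(1.6547, 0.1448, -1.7986) x1=(1.2871, 1.2798, -1.7502) x2=(1.5047, 0.7825, -0.8390) x3=(-0.9322, 1.2651, 0.0184) x4=(0.8467, 0.5626, 0.7825)
step 11: x0=(1.6551, 0.1546, -1.7848) x1=(1.2897, 1.2833, -1.7481) x2=(1.4885, 0.8020, -0.8297) x3=(-0.9267, 1.2722, 0.0266) x4=(0.8548, 0.5565, 0.7807)
step 12: x0=(1.6551, 0.1647, -1.7704) x1=(1.2919, 1.2868, -1.7455) x2=(1.4722, 0.8215, -0.8202) x3=(-0.9201, 1.2790, 0.0344) x4=(0.8629, 0.5506, 0.7778)
step 13: x0=(1.6545, 0.1750, -1.7553) x1=(1.2937, 1.2901, -1.7423) x2=(1.4555, 0.8410, -0.8105) x3=(-0.9126, 1.2855, 0.0416) x4=(0.8710, 0.5449, 0.7739)
step 14: x0=(1.6534, 0.1855, -1.7396) x1=(1.2951, 1.2934, -1.7385) x2=(1.4386, 0.8605, -0.8006) x3=(-0.9040, 1.2918, 0.0484) x4=(0.8792, 0.5394, 0.7690)
step 15: x0=(1.6518, 0.1962, -1.7232) x1=(1.2962, 1.2967, -1.7341) x2=(1.4214, 0.8800, -0.7905) x3=(-0.8945, 1.2979, 0.0547) x4=(0.8874, 0.5340, 0.7630)
step 16: x0=(1.6496, 0.2071, -1.7062) x1=(1.2968, 1.2998, -1.7293) x2=(1.4040, 0.8996, -0.7803) x3=(-0.8839, 1.3036, 0.0605) x4=(0.8956, 0.5288, 0.7560)
step 17: x0=(1.6470, 0.2182, -1.6886) x1=(1.2972, 1.3029, -1.7238) x2=(1.3863, 0.9191, -0.7698) x3=(-0.8723, 1.3092, 0.0658) x4=(0.9038, 0.5239, 0.7480)
step 18: x0=(1.6438, 0.2295, -1.6704) x1=(1.2971, 1.3059, -1.7178) x2=(1.3685, 0.9387, -0.7591) x3=(-0.8598, 1.3144, 0.0707) x4=(0.9120, 0.5191, 0.7390)
step 19: x0=(1.6402, 0.2410, -1.6516) x1=(1.2967, 1.3089, -1.7113) x2=(1.3504, 0.9583, -0.7483) x3=(-0.8463, 1.3195, 0.0751) x4=(0.9202, 0.5145, 0.7291)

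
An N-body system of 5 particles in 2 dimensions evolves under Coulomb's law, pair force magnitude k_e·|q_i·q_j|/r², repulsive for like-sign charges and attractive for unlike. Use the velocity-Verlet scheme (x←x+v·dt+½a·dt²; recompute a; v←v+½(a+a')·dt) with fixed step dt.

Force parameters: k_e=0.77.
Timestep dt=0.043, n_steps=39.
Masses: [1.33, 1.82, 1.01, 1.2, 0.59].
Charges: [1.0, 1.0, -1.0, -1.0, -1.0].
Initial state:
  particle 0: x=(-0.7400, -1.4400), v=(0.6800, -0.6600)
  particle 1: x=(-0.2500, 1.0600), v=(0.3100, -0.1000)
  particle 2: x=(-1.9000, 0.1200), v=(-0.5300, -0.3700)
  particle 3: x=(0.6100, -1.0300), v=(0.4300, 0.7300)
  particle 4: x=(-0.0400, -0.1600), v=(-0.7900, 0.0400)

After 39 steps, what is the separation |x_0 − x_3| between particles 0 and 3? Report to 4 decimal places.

2.1955

step 0: x0=(-0.7400, -1.4400) x1=(-0.2500, 1.0600) x2=(-1.9000, 0.1200) x3=(0.6100, -1.0300) x4=(-0.0400, -0.1600)
step 1: x0=(-0.7105, -1.4680) x1=(-0.2367, 1.0554) x2=(-1.9228, 0.1041) x3=(0.6285, -0.9990) x4=(-0.0747, -0.1572)
step 2: x0=(-0.6804, -1.4954) x1=(-0.2234, 1.0501) x2=(-1.9456, 0.0882) x3=(0.6472, -0.9688) x4=(-0.1106, -0.1524)
step 3: x0=(-0.6499, -1.5221) x1=(-0.2101, 1.0442) x2=(-1.9685, 0.0724) x3=(0.6660, -0.9394) x4=(-0.1478, -0.1457)
step 4: x0=(-0.6189, -1.5480) x1=(-0.1969, 1.0376) x2=(-1.9914, 0.0566) x3=(0.6850, -0.9107) x4=(-0.1861, -0.1371)
step 5: x0=(-0.5875, -1.5732) x1=(-0.1838, 1.0303) x2=(-2.0144, 0.0408) x3=(0.7041, -0.8826) x4=(-0.2253, -0.1268)
step 6: x0=(-0.5557, -1.5977) x1=(-0.1708, 1.0222) x2=(-2.0375, 0.0251) x3=(0.7235, -0.8551) x4=(-0.2653, -0.1147)
step 7: x0=(-0.5236, -1.6215) x1=(-0.1579, 1.0135) x2=(-2.0608, 0.0093) x3=(0.7430, -0.8281) x4=(-0.3058, -0.1009)
step 8: x0=(-0.4911, -1.6446) x1=(-0.1451, 1.0039) x2=(-2.0842, -0.0064) x3=(0.7626, -0.8016) x4=(-0.3467, -0.0854)
step 9: x0=(-0.4584, -1.6670) x1=(-0.1324, 0.9937) x2=(-2.1077, -0.0221) x3=(0.7824, -0.7755) x4=(-0.3877, -0.0682)
step 10: x0=(-0.4255, -1.6887) x1=(-0.1200, 0.9826) x2=(-2.1315, -0.0378) x3=(0.8024, -0.7499) x4=(-0.4285, -0.0494)
step 11: x0=(-0.3923, -1.7097) x1=(-0.1078, 0.9708) x2=(-2.1555, -0.0536) x3=(0.8224, -0.7245) x4=(-0.4689, -0.0289)
step 12: x0=(-0.3590, -1.7302) x1=(-0.0958, 0.9581) x2=(-2.1797, -0.0693) x3=(0.8425, -0.6995) x4=(-0.5087, -0.0067)
step 13: x0=(-0.3256, -1.7500) x1=(-0.0841, 0.9447) x2=(-2.2041, -0.0851) x3=(0.8627, -0.6748) x4=(-0.5477, 0.0173)
step 14: x0=(-0.2920, -1.7692) x1=(-0.0728, 0.9305) x2=(-2.2288, -0.1009) x3=(0.8829, -0.6504) x4=(-0.5856, 0.0429)
step 15: x0=(-0.2583, -1.7879) x1=(-0.0618, 0.9154) x2=(-2.2538, -0.1168) x3=(0.9031, -0.6261) x4=(-0.6221, 0.0704)
step 16: x0=(-0.2245, -1.8060) x1=(-0.0513, 0.8996) x2=(-2.2790, -0.1327) x3=(0.9233, -0.6021) x4=(-0.6571, 0.0995)
step 17: x0=(-0.1906, -1.8236) x1=(-0.0411, 0.8830) x2=(-2.3045, -0.1487) x3=(0.9435, -0.5783) x4=(-0.6904, 0.1305)
step 18: x0=(-0.1567, -1.8408) x1=(-0.0315, 0.8657) x2=(-2.3304, -0.1648) x3=(0.9637, -0.5546) x4=(-0.7217, 0.1631)
step 19: x0=(-0.1227, -1.8575) x1=(-0.0224, 0.8476) x2=(-2.3565, -0.1811) x3=(0.9838, -0.5310) x4=(-0.7509, 0.1975)
step 20: x0=(-0.0886, -1.8738) x1=(-0.0139, 0.8288) x2=(-2.3829, -0.1974) x3=(1.0038, -0.5075) x4=(-0.7779, 0.2335)
step 21: x0=(-0.0546, -1.8896) x1=(-0.0059, 0.8094) x2=(-2.4095, -0.2139) x3=(1.0237, -0.4842) x4=(-0.8024, 0.2711)
step 22: x0=(-0.0205, -1.9051) x1=(0.0014, 0.7893) x2=(-2.4365, -0.2306) x3=(1.0435, -0.4609) x4=(-0.8244, 0.3102)
step 23: x0=(0.0137, -1.9202) x1=(0.0081, 0.7686) x2=(-2.4637, -0.2474) x3=(1.0631, -0.4377) x4=(-0.8437, 0.3507)
step 24: x0=(0.0478, -1.9349) x1=(0.0141, 0.7474) x2=(-2.4911, -0.2644) x3=(1.0826, -0.4146) x4=(-0.8601, 0.3925)
step 25: x0=(0.0820, -1.9493) x1=(0.0194, 0.7257) x2=(-2.5188, -0.2816) x3=(1.1019, -0.3915) x4=(-0.8738, 0.4355)
step 26: x0=(0.1162, -1.9634) x1=(0.0239, 0.7035) x2=(-2.5467, -0.2989) x3=(1.1211, -0.3685) x4=(-0.8844, 0.4795)
step 27: x0=(0.1504, -1.9772) x1=(0.0278, 0.6810) x2=(-2.5747, -0.3164) x3=(1.1399, -0.3454) x4=(-0.8921, 0.5243)
step 28: x0=(0.1847, -1.9907) x1=(0.0309, 0.6582) x2=(-2.6030, -0.3341) x3=(1.1586, -0.3224) x4=(-0.8968, 0.5698)
step 29: x0=(0.2189, -2.0039) x1=(0.0332, 0.6351) x2=(-2.6314, -0.3520) x3=(1.1770, -0.2995) x4=(-0.8985, 0.6157)
step 30: x0=(0.2532, -2.0168) x1=(0.0349, 0.6118) x2=(-2.6599, -0.3701) x3=(1.1951, -0.2765) x4=(-0.8971, 0.6619)
step 31: x0=(0.2874, -2.0295) x1=(0.0358, 0.5885) x2=(-2.6885, -0.3884) x3=(1.2129, -0.2536) x4=(-0.8928, 0.7082)
step 32: x0=(0.3217, -2.0420) x1=(0.0361, 0.5651) x2=(-2.7173, -0.4068) x3=(1.2304, -0.2306) x4=(-0.8856, 0.7544)
step 33: x0=(0.3560, -2.0542) x1=(0.0357, 0.5418) x2=(-2.7461, -0.4254) x3=(1.2476, -0.2077) x4=(-0.8756, 0.8002)
step 34: x0=(0.3903, -2.0662) x1=(0.0347, 0.5186) x2=(-2.7750, -0.4441) x3=(1.2644, -0.1849) x4=(-0.8629, 0.8456)
step 35: x0=(0.4246, -2.0781) x1=(0.0332, 0.4956) x2=(-2.8039, -0.4630) x3=(1.2808, -0.1621) x4=(-0.8477, 0.8902)
step 36: x0=(0.4589, -2.0897) x1=(0.0311, 0.4729) x2=(-2.8329, -0.4821) x3=(1.2969, -0.1393) x4=(-0.8300, 0.9340)
step 37: x0=(0.4932, -2.1011) x1=(0.0286, 0.4504) x2=(-2.8620, -0.5013) x3=(1.3126, -0.1166) x4=(-0.8100, 0.9769)
step 38: x0=(0.5275, -2.1124) x1=(0.0256, 0.4283) x2=(-2.8910, -0.5206) x3=(1.3278, -0.0940) x4=(-0.7880, 1.0186)
step 39: x0=(0.5618, -2.1234) x1=(0.0223, 0.4066) x2=(-2.9201, -0.5400) x3=(1.3427, -0.0715) x4=(-0.7640, 1.0591)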